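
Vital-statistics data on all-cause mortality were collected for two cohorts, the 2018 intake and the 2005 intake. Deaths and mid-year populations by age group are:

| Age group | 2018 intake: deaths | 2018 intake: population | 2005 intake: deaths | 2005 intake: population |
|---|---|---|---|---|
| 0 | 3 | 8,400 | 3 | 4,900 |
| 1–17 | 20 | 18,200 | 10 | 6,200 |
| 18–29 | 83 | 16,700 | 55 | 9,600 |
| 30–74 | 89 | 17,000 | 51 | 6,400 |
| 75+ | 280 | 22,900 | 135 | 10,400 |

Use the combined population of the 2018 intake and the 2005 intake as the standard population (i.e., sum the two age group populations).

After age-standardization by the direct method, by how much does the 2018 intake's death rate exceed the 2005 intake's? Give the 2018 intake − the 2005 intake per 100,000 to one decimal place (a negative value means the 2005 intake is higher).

Age-specific rates per 100,000 for the 2018 intake: 35.71, 109.89, 497.01, 523.53, 1222.71.
For the 2005 intake: 61.22, 161.29, 572.92, 796.88, 1298.08.
Combined standard total = 120,700; weights = 0.1102, 0.2022, 0.2179, 0.1939, 0.2759.
The 2018 intake: 0.1102×35.71 + 0.2022×109.89 + 0.2179×497.01 + 0.1939×523.53 + 0.2759×1222.71 = 573.2752 per 100,000.
The 2005 intake: 0.1102×61.22 + 0.2022×161.29 + 0.2179×572.92 + 0.1939×796.88 + 0.2759×1298.08 = 676.8046 per 100,000.
Difference = 573.2752 − 676.8046 = -103.5294.

-103.5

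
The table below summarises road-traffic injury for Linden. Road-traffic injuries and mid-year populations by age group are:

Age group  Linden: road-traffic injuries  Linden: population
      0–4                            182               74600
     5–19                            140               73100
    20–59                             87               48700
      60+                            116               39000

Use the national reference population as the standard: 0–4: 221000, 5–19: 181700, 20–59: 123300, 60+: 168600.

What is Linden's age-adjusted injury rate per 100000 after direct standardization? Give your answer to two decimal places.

Age-specific rates per 100000 for Linden: 243.97, 191.52, 178.64, 297.44.
Standard total = 694600; weights = 0.3182, 0.2616, 0.1775, 0.2427.
Standardized rate: 0.3182×243.97 + 0.2616×191.52 + 0.1775×178.64 + 0.2427×297.44 = 231.6303 per 100000.

231.63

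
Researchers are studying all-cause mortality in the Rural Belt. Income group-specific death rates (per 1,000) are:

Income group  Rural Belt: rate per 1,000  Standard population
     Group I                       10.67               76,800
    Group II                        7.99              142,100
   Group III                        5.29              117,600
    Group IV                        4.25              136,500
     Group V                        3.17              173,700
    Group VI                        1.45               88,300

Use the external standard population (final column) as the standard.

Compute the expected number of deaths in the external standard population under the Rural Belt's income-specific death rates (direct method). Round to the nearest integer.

3836

Expected deaths = Σ (standard pop × income-specific rate ÷ 1,000)
= 76,800×10.67/1,000 + 142,100×7.99/1,000 + 117,600×5.29/1,000 + 136,500×4.25/1,000 + 173,700×3.17/1,000 + 88,300×1.45/1,000
= 819.46 + 1135.38 + 622.10 + 580.12 + 550.63 + 128.03 = 3835.73.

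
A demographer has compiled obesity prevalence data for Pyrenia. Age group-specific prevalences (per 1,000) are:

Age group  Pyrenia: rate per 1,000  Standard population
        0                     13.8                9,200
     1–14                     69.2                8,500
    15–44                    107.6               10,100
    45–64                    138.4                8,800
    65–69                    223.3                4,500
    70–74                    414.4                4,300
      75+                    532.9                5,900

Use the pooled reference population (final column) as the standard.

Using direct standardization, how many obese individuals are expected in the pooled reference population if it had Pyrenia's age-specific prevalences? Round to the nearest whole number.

Expected obese individuals = Σ (standard pop × age-specific rate ÷ 1,000)
= 9,200×13.8/1,000 + 8,500×69.2/1,000 + 10,100×107.6/1,000 + 8,800×138.4/1,000 + 4,500×223.3/1,000 + 4,300×414.4/1,000 + 5,900×532.9/1,000
= 126.96 + 588.20 + 1086.76 + 1217.92 + 1004.85 + 1781.92 + 3144.11 = 8950.72.

8951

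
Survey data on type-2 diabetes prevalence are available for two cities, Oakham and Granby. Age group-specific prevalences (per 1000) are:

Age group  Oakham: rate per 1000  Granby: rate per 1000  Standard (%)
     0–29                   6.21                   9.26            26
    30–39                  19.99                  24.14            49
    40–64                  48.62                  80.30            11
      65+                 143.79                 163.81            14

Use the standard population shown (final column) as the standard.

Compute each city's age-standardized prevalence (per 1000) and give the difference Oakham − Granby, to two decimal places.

-9.11

Standard weights: 0.26, 0.49, 0.11, 0.14.
Oakham: 0.2600×6.21 + 0.4900×19.99 + 0.1100×48.62 + 0.1400×143.79 = 36.8885 per 1000.
Granby: 0.2600×9.26 + 0.4900×24.14 + 0.1100×80.30 + 0.1400×163.81 = 46.0026 per 1000.
Difference = 36.8885 − 46.0026 = -9.1141.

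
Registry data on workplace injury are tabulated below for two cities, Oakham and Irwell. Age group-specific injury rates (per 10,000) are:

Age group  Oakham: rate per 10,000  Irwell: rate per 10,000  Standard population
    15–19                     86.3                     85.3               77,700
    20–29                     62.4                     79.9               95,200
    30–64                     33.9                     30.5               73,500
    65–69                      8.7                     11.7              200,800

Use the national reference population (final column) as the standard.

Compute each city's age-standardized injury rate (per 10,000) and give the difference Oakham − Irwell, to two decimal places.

Standard total = 447,200; weights = 0.1737, 0.2129, 0.1644, 0.4490.
Oakham: 0.1737×86.3 + 0.2129×62.4 + 0.1644×33.9 + 0.4490×8.7 = 37.7563 per 10,000.
Irwell: 0.1737×85.3 + 0.2129×79.9 + 0.1644×30.5 + 0.4490×11.7 = 42.0962 per 10,000.
Difference = 37.7563 − 42.0962 = -4.3399.

-4.34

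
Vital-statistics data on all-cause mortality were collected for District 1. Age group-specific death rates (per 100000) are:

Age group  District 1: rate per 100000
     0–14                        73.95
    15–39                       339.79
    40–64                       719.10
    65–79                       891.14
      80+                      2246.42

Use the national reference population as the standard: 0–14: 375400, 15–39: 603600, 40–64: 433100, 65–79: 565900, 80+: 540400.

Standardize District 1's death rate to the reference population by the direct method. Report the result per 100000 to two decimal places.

Standard total = 2518400; weights = 0.1491, 0.2397, 0.1720, 0.2247, 0.2146.
Standardized rate: 0.1491×73.95 + 0.2397×339.79 + 0.1720×719.10 + 0.2247×891.14 + 0.2146×2246.42 = 898.4124 per 100000.

898.41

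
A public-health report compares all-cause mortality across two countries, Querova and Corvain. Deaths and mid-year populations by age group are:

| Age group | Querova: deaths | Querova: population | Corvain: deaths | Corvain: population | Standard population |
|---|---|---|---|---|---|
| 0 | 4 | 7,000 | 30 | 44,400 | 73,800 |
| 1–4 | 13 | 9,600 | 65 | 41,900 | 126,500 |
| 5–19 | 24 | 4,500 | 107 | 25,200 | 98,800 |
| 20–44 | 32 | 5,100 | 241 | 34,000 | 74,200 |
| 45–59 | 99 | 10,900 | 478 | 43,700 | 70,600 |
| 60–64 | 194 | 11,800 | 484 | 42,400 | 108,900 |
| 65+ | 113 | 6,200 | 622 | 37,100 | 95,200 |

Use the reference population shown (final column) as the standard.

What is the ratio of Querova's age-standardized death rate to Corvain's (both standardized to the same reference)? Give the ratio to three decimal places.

Age-specific rates per 100,000 for Querova: 57.14, 135.42, 533.33, 627.45, 908.26, 1644.07, 1822.58.
For Corvain: 67.57, 155.13, 424.60, 708.82, 1093.82, 1141.51, 1676.55.
Standard total = 648,000; weights = 0.1139, 0.1952, 0.1525, 0.1145, 0.1090, 0.1681, 0.1469.
Querova: 0.1139×57.14 + 0.1952×135.42 + 0.1525×533.33 + 0.1145×627.45 + 0.1090×908.26 + 0.1681×1644.07 + 0.1469×1822.58 = 829.1190 per 100,000.
Corvain: 0.1139×67.57 + 0.1952×155.13 + 0.1525×424.60 + 0.1145×708.82 + 0.1090×1093.82 + 0.1681×1141.51 + 0.1469×1676.55 = 741.2003 per 100,000.
Ratio = 829.1190 ÷ 741.2003 = 1.11862.

1.119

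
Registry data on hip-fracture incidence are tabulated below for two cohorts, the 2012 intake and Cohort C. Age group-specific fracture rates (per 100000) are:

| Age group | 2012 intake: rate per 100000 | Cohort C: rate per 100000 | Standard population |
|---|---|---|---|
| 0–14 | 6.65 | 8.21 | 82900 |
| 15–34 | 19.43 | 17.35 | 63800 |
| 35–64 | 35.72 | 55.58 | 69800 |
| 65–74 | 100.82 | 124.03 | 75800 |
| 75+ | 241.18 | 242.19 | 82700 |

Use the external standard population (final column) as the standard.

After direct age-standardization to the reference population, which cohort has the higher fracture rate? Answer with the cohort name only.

Cohort C

Standard total = 375000; weights = 0.2211, 0.1701, 0.1861, 0.2021, 0.2205.
The 2012 intake: 0.2211×6.65 + 0.1701×19.43 + 0.1861×35.72 + 0.2021×100.82 + 0.2205×241.18 = 84.9918 per 100000.
Cohort C: 0.2211×8.21 + 0.1701×17.35 + 0.1861×55.58 + 0.2021×124.03 + 0.2205×242.19 = 93.5936 per 100000.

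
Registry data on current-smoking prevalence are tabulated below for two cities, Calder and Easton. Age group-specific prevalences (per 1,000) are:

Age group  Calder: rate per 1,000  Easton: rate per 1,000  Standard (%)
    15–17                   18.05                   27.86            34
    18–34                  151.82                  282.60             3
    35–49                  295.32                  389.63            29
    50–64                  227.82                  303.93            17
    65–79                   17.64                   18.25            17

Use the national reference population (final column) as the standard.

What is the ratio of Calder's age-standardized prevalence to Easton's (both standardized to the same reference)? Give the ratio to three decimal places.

Standard weights: 0.34, 0.03, 0.29, 0.17, 0.17.
Calder: 0.3400×18.05 + 0.0300×151.82 + 0.2900×295.32 + 0.1700×227.82 + 0.1700×17.64 = 138.0626 per 1,000.
Easton: 0.3400×27.86 + 0.0300×282.60 + 0.2900×389.63 + 0.1700×303.93 + 0.1700×18.25 = 185.7137 per 1,000.
Ratio = 138.0626 ÷ 185.7137 = 0.74342.

0.743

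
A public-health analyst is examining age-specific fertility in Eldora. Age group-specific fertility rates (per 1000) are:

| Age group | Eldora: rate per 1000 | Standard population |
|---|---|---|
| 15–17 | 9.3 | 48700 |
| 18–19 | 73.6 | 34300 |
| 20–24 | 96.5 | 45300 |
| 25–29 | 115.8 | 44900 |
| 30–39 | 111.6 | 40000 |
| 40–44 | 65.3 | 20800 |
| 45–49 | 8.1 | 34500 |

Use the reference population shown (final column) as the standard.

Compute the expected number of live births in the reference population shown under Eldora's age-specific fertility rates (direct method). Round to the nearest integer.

18650

Expected live births = Σ (standard pop × age-specific rate ÷ 1000)
= 48700×9.3/1000 + 34300×73.6/1000 + 45300×96.5/1000 + 44900×115.8/1000 + 40000×111.6/1000 + 20800×65.3/1000 + 34500×8.1/1000
= 452.91 + 2524.48 + 4371.45 + 5199.42 + 4464.00 + 1358.24 + 279.45 = 18649.95.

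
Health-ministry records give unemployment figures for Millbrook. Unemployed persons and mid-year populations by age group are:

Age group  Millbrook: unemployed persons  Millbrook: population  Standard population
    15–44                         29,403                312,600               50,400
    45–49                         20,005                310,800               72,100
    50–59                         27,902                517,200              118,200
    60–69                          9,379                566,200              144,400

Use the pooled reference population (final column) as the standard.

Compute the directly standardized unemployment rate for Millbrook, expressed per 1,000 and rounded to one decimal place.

47.1

Age-specific rates per 1,000 for Millbrook: 94.060, 64.366, 53.948, 16.565.
Standard total = 385,100; weights = 0.1309, 0.1872, 0.3069, 0.3750.
Standardized rate: 0.1309×94.060 + 0.1872×64.366 + 0.3069×53.948 + 0.3750×16.565 = 47.1307 per 1,000.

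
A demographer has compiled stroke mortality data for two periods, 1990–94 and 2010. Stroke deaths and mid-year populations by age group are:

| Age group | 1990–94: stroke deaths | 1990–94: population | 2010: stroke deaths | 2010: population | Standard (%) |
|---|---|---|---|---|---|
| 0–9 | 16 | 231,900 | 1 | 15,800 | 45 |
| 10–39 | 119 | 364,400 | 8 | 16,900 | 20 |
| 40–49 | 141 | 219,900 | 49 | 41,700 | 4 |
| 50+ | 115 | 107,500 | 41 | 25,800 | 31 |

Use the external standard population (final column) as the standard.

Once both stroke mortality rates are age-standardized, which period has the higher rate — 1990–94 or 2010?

2010

Age-specific rates per 100,000 for 1990–94: 6.90, 32.66, 64.12, 106.98.
For 2010: 6.33, 47.34, 117.51, 158.91.
Standard weights: 0.45, 0.20, 0.04, 0.31.
1990–94: 0.4500×6.90 + 0.2000×32.66 + 0.0400×64.12 + 0.3100×106.98 = 45.3637 per 100,000.
2010: 0.4500×6.33 + 0.2000×47.34 + 0.0400×117.51 + 0.3100×158.91 = 66.2794 per 100,000.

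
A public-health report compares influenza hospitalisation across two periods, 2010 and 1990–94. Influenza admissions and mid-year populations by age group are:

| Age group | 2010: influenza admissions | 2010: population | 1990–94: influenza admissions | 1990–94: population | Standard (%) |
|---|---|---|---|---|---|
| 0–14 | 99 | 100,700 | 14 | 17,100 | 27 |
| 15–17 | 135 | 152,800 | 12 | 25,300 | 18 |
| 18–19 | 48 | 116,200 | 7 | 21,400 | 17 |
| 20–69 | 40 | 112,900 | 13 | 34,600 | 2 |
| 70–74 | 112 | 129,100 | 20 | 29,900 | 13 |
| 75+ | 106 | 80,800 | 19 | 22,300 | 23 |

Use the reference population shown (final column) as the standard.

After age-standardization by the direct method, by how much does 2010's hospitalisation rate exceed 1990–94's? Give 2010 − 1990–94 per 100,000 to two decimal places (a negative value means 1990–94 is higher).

26.38

Age-specific rates per 100,000 for 2010: 98.31, 88.35, 41.31, 35.43, 86.75, 131.19.
For 1990–94: 81.87, 47.43, 32.71, 37.57, 66.89, 85.20.
Standard weights: 0.27, 0.18, 0.17, 0.02, 0.13, 0.23.
2010: 0.2700×98.31 + 0.1800×88.35 + 0.1700×41.31 + 0.0200×35.43 + 0.1300×86.75 + 0.2300×131.19 = 91.6296 per 100,000.
1990–94: 0.2700×81.87 + 0.1800×47.43 + 0.1700×32.71 + 0.0200×37.57 + 0.1300×66.89 + 0.2300×85.20 = 65.2471 per 100,000.
Difference = 91.6296 − 65.2471 = 26.3826.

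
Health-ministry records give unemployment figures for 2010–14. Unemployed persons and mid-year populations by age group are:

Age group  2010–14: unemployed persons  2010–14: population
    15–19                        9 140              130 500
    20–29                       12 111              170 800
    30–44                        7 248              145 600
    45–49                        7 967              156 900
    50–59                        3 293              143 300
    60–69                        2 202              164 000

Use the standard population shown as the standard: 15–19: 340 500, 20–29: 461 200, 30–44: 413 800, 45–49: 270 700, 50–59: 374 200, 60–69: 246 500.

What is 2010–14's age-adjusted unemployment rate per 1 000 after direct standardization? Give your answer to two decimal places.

Age-specific rates per 1 000 for 2010–14: 70.038, 70.907, 49.780, 50.778, 22.980, 13.427.
Standard total = 2 106 900; weights = 0.1616, 0.2189, 0.1964, 0.1285, 0.1776, 0.1170.
Standardized rate: 0.1616×70.038 + 0.2189×70.907 + 0.1964×49.780 + 0.1285×50.778 + 0.1776×22.980 + 0.1170×13.427 = 48.7939 per 1 000.

48.79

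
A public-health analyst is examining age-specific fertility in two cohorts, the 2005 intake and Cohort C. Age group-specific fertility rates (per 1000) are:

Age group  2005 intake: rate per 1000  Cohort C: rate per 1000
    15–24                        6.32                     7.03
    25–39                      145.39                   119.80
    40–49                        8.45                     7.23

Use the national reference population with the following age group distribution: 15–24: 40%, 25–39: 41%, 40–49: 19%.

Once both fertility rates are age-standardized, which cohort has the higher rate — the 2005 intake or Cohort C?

Standard weights: 0.40, 0.41, 0.19.
The 2005 intake: 0.4000×6.32 + 0.4100×145.39 + 0.1900×8.45 = 63.7434 per 1000.
Cohort C: 0.4000×7.03 + 0.4100×119.80 + 0.1900×7.23 = 53.3037 per 1000.

2005 intake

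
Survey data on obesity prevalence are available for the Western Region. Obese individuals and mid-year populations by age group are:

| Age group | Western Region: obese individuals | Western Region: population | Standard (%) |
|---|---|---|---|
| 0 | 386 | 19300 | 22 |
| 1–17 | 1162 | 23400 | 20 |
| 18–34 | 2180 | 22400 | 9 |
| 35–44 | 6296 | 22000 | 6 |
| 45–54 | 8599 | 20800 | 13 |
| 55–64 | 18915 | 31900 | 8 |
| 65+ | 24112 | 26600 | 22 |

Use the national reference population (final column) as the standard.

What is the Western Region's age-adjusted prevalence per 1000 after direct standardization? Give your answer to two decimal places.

340.86

Age-specific rates per 1000 for the Western Region: 20.000, 49.658, 97.321, 286.182, 413.413, 592.947, 906.466.
Standard weights: 0.22, 0.20, 0.09, 0.06, 0.13, 0.08, 0.22.
Standardized rate: 0.2200×20.000 + 0.2000×49.658 + 0.0900×97.321 + 0.0600×286.182 + 0.1300×413.413 + 0.0800×592.947 + 0.2200×906.466 = 340.8635 per 1000.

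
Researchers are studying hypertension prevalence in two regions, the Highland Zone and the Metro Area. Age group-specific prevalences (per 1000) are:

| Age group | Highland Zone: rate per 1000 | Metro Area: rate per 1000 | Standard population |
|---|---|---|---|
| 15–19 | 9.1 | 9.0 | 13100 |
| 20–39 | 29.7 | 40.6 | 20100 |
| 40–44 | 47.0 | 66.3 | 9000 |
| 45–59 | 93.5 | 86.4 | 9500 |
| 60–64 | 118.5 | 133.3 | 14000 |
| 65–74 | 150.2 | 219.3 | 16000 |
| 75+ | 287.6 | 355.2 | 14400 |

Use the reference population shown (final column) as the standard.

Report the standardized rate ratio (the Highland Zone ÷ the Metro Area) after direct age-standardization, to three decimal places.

Standard total = 96100; weights = 0.1363, 0.2092, 0.0937, 0.0989, 0.1457, 0.1665, 0.1498.
The Highland Zone: 0.1363×9.1 + 0.2092×29.7 + 0.0937×47.0 + 0.0989×93.5 + 0.1457×118.5 + 0.1665×150.2 + 0.1498×287.6 = 106.4627 per 1000.
The Metro Area: 0.1363×9.0 + 0.2092×40.6 + 0.0937×66.3 + 0.0989×86.4 + 0.1457×133.3 + 0.1665×219.3 + 0.1498×355.2 = 133.6248 per 1000.
Ratio = 106.4627 ÷ 133.6248 = 0.79673.

0.797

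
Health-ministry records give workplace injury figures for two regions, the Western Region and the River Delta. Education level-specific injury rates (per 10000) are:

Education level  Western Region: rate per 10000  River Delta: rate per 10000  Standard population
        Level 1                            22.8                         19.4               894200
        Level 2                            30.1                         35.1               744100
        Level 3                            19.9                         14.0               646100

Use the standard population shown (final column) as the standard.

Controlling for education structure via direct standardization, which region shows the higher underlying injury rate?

Standard total = 2284400; weights = 0.3914, 0.3257, 0.2828.
The Western Region: 0.3914×22.8 + 0.3257×30.1 + 0.2828×19.9 = 24.3576 per 10000.
The River Delta: 0.3914×19.4 + 0.3257×35.1 + 0.2828×14.0 = 22.9867 per 10000.

Western Region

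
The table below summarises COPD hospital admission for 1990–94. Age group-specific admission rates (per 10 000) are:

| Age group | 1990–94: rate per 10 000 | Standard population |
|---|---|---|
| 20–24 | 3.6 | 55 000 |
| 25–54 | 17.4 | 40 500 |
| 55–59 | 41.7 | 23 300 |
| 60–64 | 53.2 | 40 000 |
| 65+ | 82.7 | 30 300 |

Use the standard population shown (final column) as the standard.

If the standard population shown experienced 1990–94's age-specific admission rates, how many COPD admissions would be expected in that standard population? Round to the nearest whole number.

651

Expected COPD admissions = Σ (standard pop × age-specific rate ÷ 10 000)
= 55 000×3.6/10 000 + 40 500×17.4/10 000 + 23 300×41.7/10 000 + 40 000×53.2/10 000 + 30 300×82.7/10 000
= 19.80 + 70.47 + 97.16 + 212.80 + 250.58 = 650.81.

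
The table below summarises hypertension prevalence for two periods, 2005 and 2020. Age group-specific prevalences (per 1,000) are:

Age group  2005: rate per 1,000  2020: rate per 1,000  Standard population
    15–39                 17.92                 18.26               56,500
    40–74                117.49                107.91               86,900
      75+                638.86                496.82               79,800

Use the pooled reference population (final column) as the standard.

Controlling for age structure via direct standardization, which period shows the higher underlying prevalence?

2005

Standard total = 223,200; weights = 0.2531, 0.3893, 0.3575.
2005: 0.2531×17.92 + 0.3893×117.49 + 0.3575×638.86 = 278.6890 per 1,000.
2020: 0.2531×18.26 + 0.3893×107.91 + 0.3575×496.82 = 224.2621 per 1,000.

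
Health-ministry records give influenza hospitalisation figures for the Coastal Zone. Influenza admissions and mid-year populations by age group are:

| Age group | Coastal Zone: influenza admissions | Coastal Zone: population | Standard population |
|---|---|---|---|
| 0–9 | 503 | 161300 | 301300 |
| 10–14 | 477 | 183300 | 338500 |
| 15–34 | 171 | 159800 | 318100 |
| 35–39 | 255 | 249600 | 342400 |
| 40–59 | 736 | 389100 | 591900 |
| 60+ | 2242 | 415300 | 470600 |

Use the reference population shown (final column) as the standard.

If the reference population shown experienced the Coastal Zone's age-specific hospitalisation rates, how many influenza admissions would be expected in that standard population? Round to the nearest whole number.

Age-specific rates per 100000 for the Coastal Zone: 311.84, 260.23, 107.01, 102.16, 189.15, 539.85.
Expected influenza admissions = Σ (standard pop × age-specific rate ÷ 100000)
= 301300×311.84/100000 + 338500×260.23/100000 + 318100×107.01/100000 + 342400×102.16/100000 + 591900×189.15/100000 + 470600×539.85/100000
= 939.58 + 880.88 + 340.39 + 349.81 + 1119.61 + 2540.54 = 6170.80.

6171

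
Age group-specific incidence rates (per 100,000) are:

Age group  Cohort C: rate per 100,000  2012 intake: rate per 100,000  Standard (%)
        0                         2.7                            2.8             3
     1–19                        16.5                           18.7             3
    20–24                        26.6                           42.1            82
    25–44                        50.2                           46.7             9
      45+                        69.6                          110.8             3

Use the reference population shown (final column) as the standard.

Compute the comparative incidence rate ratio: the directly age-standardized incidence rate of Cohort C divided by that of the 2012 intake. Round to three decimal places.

Standard weights: 0.03, 0.03, 0.82, 0.09, 0.03.
Cohort C: 0.0300×2.7 + 0.0300×16.5 + 0.8200×26.6 + 0.0900×50.2 + 0.0300×69.6 = 28.9940 per 100,000.
The 2012 intake: 0.0300×2.8 + 0.0300×18.7 + 0.8200×42.1 + 0.0900×46.7 + 0.0300×110.8 = 42.6940 per 100,000.
Ratio = 28.9940 ÷ 42.6940 = 0.67911.

0.679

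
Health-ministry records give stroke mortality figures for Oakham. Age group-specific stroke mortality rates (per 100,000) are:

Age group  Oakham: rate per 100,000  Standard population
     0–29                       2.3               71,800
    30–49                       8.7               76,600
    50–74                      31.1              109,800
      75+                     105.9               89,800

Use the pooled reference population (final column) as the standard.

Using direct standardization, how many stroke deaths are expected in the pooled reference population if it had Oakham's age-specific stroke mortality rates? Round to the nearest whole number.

Expected stroke deaths = Σ (standard pop × age-specific rate ÷ 100,000)
= 71,800×2.3/100,000 + 76,600×8.7/100,000 + 109,800×31.1/100,000 + 89,800×105.9/100,000
= 1.65 + 6.66 + 34.15 + 95.10 = 137.56.

138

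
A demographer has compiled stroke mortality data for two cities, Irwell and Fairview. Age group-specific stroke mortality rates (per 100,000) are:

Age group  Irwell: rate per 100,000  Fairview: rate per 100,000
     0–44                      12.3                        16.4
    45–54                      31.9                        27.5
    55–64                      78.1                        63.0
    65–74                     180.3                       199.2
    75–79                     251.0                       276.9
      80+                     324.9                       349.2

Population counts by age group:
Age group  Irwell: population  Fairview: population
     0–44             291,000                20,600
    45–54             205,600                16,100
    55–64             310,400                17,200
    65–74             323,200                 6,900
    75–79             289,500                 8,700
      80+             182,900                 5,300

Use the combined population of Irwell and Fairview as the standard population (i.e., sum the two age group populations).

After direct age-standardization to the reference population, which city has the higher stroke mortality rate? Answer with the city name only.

Combined standard total = 1,677,400; weights = 0.1858, 0.1322, 0.1953, 0.1968, 0.1778, 0.1122.
Irwell: 0.1858×12.3 + 0.1322×31.9 + 0.1953×78.1 + 0.1968×180.3 + 0.1778×251.0 + 0.1122×324.9 = 138.3104 per 100,000.
Fairview: 0.1858×16.4 + 0.1322×27.5 + 0.1953×63.0 + 0.1968×199.2 + 0.1778×276.9 + 0.1122×349.2 = 146.5916 per 100,000.
The crude rates (140.24 vs 100.25) would put Irwell higher, but that reflects its age composition; once standardized to a common age structure, Fairview has the higher underlying rate.

Fairview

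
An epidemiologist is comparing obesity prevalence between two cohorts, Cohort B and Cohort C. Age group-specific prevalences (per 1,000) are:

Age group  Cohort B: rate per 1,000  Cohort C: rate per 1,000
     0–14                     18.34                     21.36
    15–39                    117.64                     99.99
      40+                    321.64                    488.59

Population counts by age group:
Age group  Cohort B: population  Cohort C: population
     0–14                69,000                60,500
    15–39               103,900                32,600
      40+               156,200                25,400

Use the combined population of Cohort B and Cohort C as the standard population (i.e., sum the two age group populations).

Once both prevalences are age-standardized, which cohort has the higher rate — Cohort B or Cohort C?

Cohort C

Combined standard total = 447,600; weights = 0.2893, 0.3050, 0.4057.
Cohort B: 0.2893×18.34 + 0.3050×117.64 + 0.4057×321.64 = 171.6772 per 1,000.
Cohort C: 0.2893×21.36 + 0.3050×99.99 + 0.4057×488.59 = 234.9033 per 1,000.
The crude rates (193.64 vs 143.14) would put Cohort B higher, but that reflects its age composition; once standardized to a common age structure, Cohort C has the higher underlying rate.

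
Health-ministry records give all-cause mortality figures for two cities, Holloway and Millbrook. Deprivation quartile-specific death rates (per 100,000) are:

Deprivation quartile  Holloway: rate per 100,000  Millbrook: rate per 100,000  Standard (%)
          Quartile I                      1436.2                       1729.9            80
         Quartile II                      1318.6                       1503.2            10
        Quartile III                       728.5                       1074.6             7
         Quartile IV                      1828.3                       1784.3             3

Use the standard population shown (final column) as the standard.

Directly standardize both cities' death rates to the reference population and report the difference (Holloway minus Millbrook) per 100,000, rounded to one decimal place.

Standard weights: 0.80, 0.10, 0.07, 0.03.
Holloway: 0.8000×1436.2 + 0.1000×1318.6 + 0.0700×728.5 + 0.0300×1828.3 = 1386.6640 per 100,000.
Millbrook: 0.8000×1729.9 + 0.1000×1503.2 + 0.0700×1074.6 + 0.0300×1784.3 = 1662.9910 per 100,000.
Difference = 1386.6640 − 1662.9910 = -276.3270.

-276.3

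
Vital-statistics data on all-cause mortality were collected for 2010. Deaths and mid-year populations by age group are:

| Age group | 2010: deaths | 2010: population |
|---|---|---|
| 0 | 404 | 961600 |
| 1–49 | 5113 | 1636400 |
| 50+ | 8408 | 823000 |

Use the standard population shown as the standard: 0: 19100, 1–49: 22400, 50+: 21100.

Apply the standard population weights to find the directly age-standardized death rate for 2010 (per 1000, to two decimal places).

Age-specific rates per 1000 for 2010: 0.420, 3.125, 10.216.
Standard total = 62600; weights = 0.3051, 0.3578, 0.3371.
Standardized rate: 0.3051×0.420 + 0.3578×3.125 + 0.3371×10.216 = 4.6897 per 1000.

4.69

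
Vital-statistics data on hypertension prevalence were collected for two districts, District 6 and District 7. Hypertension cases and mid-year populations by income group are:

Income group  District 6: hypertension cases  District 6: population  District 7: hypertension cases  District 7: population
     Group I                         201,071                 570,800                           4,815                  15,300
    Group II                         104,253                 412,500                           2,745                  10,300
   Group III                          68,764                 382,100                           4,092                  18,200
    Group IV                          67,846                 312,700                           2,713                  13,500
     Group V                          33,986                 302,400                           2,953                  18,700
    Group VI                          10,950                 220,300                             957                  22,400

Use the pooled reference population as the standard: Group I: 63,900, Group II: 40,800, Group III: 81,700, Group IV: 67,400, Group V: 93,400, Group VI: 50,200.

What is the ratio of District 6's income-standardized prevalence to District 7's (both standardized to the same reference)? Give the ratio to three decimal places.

0.942

Income-specific rates per 1,000 for District 6: 352.262, 252.735, 179.963, 216.968, 112.388, 49.705.
For District 7: 314.706, 266.505, 224.835, 200.963, 157.914, 42.723.
Standard total = 397,400; weights = 0.1608, 0.1027, 0.2056, 0.1696, 0.2350, 0.1263.
District 6: 0.1608×352.262 + 0.1027×252.735 + 0.2056×179.963 + 0.1696×216.968 + 0.2350×112.388 + 0.1263×49.705 = 189.0789 per 1,000.
District 7: 0.1608×314.706 + 0.1027×266.505 + 0.2056×224.835 + 0.1696×200.963 + 0.2350×157.914 + 0.1263×42.723 = 200.7825 per 1,000.
Ratio = 189.0789 ÷ 200.7825 = 0.94171.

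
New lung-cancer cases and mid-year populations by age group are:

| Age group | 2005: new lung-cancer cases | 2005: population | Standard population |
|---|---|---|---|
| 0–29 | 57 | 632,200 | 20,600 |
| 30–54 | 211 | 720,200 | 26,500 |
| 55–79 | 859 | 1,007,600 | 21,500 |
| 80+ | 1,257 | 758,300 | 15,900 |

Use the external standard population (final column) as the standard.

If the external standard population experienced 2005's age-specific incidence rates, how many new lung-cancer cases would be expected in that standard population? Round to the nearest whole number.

Age-specific rates per 100,000 for 2005: 9.02, 29.30, 85.25, 165.77.
Expected new lung-cancer cases = Σ (standard pop × age-specific rate ÷ 100,000)
= 20,600×9.02/100,000 + 26,500×29.30/100,000 + 21,500×85.25/100,000 + 15,900×165.77/100,000
= 1.86 + 7.76 + 18.33 + 26.36 = 54.31.

54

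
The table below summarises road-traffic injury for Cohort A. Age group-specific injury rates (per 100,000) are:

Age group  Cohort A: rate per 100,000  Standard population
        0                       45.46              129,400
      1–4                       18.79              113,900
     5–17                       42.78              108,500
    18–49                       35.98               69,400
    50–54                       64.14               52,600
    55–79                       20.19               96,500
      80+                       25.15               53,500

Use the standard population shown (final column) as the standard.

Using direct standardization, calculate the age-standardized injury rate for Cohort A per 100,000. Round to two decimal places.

34.99

Standard total = 623,800; weights = 0.2074, 0.1826, 0.1739, 0.1113, 0.0843, 0.1547, 0.0858.
Standardized rate: 0.2074×45.46 + 0.1826×18.79 + 0.1739×42.78 + 0.1113×35.98 + 0.0843×64.14 + 0.1547×20.19 + 0.0858×25.15 = 34.9935 per 100,000.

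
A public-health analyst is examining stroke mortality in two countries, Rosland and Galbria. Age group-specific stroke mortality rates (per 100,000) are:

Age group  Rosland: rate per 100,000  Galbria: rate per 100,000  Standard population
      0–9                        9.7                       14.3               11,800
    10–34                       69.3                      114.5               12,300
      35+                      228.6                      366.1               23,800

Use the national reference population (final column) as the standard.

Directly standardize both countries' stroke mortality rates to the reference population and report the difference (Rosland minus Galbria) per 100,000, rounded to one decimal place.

-81.1

Standard total = 47,900; weights = 0.2463, 0.2568, 0.4969.
Rosland: 0.2463×9.7 + 0.2568×69.3 + 0.4969×228.6 = 133.7689 per 100,000.
Galbria: 0.2463×14.3 + 0.2568×114.5 + 0.4969×366.1 = 214.8282 per 100,000.
Difference = 133.7689 − 214.8282 = -81.0593.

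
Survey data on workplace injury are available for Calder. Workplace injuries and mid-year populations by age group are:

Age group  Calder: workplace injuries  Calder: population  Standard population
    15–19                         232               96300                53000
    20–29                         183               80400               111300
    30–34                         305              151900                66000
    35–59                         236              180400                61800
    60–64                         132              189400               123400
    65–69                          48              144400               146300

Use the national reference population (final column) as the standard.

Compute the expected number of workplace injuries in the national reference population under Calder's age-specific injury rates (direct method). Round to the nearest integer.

729

Age-specific rates per 10000 for Calder: 24.09, 22.76, 20.08, 13.08, 6.97, 3.32.
Expected workplace injuries = Σ (standard pop × age-specific rate ÷ 10000)
= 53000×24.09/10000 + 111300×22.76/10000 + 66000×20.08/10000 + 61800×13.08/10000 + 123400×6.97/10000 + 146300×3.32/10000
= 127.68 + 253.33 + 132.52 + 80.85 + 86.00 + 48.63 = 729.02.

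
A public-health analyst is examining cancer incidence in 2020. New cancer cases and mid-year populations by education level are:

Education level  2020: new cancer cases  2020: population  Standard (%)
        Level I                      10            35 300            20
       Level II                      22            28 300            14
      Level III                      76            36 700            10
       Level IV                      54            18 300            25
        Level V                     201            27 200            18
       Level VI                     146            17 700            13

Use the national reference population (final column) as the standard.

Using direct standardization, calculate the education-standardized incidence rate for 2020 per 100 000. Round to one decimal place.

Education-specific rates per 100 000 for 2020: 28.33, 77.74, 207.08, 295.08, 738.97, 824.86.
Standard weights: 0.20, 0.14, 0.10, 0.25, 0.18, 0.13.
Standardized rate: 0.2000×28.33 + 0.1400×77.74 + 0.1000×207.08 + 0.2500×295.08 + 0.1800×738.97 + 0.1300×824.86 = 351.2744 per 100 000.

351.3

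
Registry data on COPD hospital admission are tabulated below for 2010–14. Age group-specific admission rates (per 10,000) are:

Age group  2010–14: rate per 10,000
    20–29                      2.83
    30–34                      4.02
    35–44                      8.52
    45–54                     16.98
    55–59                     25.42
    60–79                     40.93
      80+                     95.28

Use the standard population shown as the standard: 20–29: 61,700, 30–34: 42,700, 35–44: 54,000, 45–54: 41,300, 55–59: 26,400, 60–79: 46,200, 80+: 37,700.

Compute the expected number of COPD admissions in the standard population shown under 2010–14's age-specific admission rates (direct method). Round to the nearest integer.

Expected COPD admissions = Σ (standard pop × age-specific rate ÷ 10,000)
= 61,700×2.83/10,000 + 42,700×4.02/10,000 + 54,000×8.52/10,000 + 41,300×16.98/10,000 + 26,400×25.42/10,000 + 46,200×40.93/10,000 + 37,700×95.28/10,000
= 17.46 + 17.17 + 46.01 + 70.13 + 67.11 + 189.10 + 359.21 = 766.17.

766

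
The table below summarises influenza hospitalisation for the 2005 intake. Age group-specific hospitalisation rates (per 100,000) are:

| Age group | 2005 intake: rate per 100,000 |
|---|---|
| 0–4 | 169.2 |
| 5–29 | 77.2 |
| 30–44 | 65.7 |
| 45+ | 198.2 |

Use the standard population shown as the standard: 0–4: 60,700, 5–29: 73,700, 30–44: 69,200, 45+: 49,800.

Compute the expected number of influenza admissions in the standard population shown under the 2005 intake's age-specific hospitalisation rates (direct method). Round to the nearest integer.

Expected influenza admissions = Σ (standard pop × age-specific rate ÷ 100,000)
= 60,700×169.2/100,000 + 73,700×77.2/100,000 + 69,200×65.7/100,000 + 49,800×198.2/100,000
= 102.70 + 56.90 + 45.46 + 98.70 = 303.77.

304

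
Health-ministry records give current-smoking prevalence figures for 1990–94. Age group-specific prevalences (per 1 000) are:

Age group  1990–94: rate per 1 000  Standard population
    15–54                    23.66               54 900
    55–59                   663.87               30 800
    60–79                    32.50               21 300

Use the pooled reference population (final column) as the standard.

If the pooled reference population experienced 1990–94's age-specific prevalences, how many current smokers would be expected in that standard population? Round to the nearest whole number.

22438

Expected current smokers = Σ (standard pop × age-specific rate ÷ 1 000)
= 54 900×23.66/1 000 + 30 800×663.87/1 000 + 21 300×32.50/1 000
= 1298.93 + 20447.20 + 692.25 = 22438.38.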